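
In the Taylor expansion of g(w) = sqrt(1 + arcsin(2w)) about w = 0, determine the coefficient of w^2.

-1/2

Substitute the inner expansion into the outer series and collect powers.
[w^0] = 1;  [w^1] = 1;  [w^2] = -1/2.
So c_2 = g′′(0)/2! = -1/2.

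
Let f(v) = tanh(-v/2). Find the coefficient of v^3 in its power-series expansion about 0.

[v^0] = 0;  [v^1] = -1/2;  [v^2] = 0;  [v^3] = 1/24.
So c_3 = f′′′(0)/3! = 1/24.

1/24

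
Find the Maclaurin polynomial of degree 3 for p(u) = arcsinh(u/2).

p(0) = 0
p′(0) = 1/2
p′′(0) = 0
p′′′(0) = -1/8

-u^3/48 + u/2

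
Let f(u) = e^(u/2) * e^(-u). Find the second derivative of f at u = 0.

Write out both Maclaurin series and multiply, keeping only the needed powers.
The coefficient of u^2 in the expansion is 1/8, so f′′(0) = 2! * (1/8) = 1/4.

1/4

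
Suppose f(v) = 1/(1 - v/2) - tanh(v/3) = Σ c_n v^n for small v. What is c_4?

Combine the two series term by term.

1/16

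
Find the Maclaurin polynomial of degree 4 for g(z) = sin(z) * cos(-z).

Multiply the two series term by term and collect like powers.

-2*z^3/3 + z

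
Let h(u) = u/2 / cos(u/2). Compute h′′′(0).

3/8

Write the quotient as an unknown series and match coefficients against numerator = denominator · series.
The coefficient of u^3 in the expansion is 1/16, so h′′′(0) = 3! * (1/16) = 3/8.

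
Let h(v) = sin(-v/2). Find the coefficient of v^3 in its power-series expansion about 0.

h(0) = 0
h′(0) = -1/2
h′′(0) = 0
h′′′(0) = 1/8
So c_3 = h′′′(0)/3! = 1/48.

1/48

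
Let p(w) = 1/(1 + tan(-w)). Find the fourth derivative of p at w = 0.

40

Compose series: expand the inner function first, then feed it into the outer expansion.
From the series, [w^4] p = 5/3; multiply by 4! = 24 to get 40.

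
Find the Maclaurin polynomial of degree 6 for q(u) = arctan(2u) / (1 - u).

86*u^6/15 + 86*u^5/15 - 2*u^4/3 - 2*u^3/3 + 2*u^2 + 2*u

Write out both Maclaurin series and multiply, keeping only the needed powers.
q(0) = 0
q′(0) = 2
q′′(0) = 4
q′′′(0) = -4
q^(4)(0) = -16
q^(5)(0) = 688
q^(6)(0) = 4128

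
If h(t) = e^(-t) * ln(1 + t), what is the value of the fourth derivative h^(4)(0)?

-24

Take the Cauchy product of the two expansions.
From the series, [t^4] h = -1; multiply by 4! = 24 to get -24.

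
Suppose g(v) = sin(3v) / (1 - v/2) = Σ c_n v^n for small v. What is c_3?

Multiply the two series term by term and collect like powers.

-15/4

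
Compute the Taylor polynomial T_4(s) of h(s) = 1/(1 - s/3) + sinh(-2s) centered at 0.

s^4/81 - 35*s^3/27 + s^2/9 - 5*s/3 + 1

Combine the two series term by term.
h(0) = 1
h′(0) = -5/3
h′′(0) = 2/9
h′′′(0) = -70/9
h^(4)(0) = 8/27
Then c_k = h^(k)(0)/k! gives each Taylor coefficient.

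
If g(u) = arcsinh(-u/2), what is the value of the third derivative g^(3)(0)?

1/8

From the series, [u^3] g = 1/48; multiply by 3! = 6 to get 1/8.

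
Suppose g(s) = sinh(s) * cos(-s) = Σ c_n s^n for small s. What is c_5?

Multiply the two series term by term and collect like powers.
So c_5 = g^(5)(0)/5! = -1/30.

-1/30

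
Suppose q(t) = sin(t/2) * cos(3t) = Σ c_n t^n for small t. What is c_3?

-109/48

Expand each factor separately, then convolve coefficients.
[t^0] = 0;  [t^1] = 1/2;  [t^2] = 0;  [t^3] = -109/48.
So c_3 = q′′′(0)/3! = -109/48.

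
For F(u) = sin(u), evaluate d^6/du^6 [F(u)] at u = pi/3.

From the series, [(u - pi/3)^6] F = -sqrt(3)/1440; multiply by 6! = 720 to get -sqrt(3)/2.

-sqrt(3)/2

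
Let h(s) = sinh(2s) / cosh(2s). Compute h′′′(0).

-16

Write the quotient as an unknown series and match coefficients against numerator = denominator · series.
From the series, [s^3] h = -8/3; multiply by 3! = 6 to get -16.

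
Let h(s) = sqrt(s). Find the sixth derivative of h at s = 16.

The coefficient of (s - 16)^6 in the expansion is -21/4294967296, so h^(6)(16) = 6! * (-21/4294967296) = -945/268435456.

-945/268435456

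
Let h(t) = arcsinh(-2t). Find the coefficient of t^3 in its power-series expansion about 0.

[t^0] = 0;  [t^1] = -2;  [t^2] = 0;  [t^3] = 4/3.

4/3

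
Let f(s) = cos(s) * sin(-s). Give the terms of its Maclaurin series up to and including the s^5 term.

Multiply the two series term by term and collect like powers.

-2*s^5/15 + 2*s^3/3 - s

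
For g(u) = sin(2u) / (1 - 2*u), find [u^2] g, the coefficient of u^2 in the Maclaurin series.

4

Expand 1/(denominator) as a geometric series and multiply by the numerator's series.
[u^0] = 0;  [u^1] = 2;  [u^2] = 4.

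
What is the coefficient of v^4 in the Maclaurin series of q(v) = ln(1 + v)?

-1/4

[v^0] = 0;  [v^1] = 1;  [v^2] = -1/2;  [v^3] = 1/3;  [v^4] = -1/4.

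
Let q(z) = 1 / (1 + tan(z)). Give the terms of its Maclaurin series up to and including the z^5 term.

Use the geometric series for the reciprocal, then substitute.
q(0) = 1
q′(0) = -1
q′′(0) = 2
q′′′(0) = -8
q^(4)(0) = 40
q^(5)(0) = -256

-32*z^5/15 + 5*z^4/3 - 4*z^3/3 + z^2 - z + 1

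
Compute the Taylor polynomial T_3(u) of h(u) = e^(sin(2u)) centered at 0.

2*u^2 + 2*u + 1

Plug the Maclaurin series of the inner function into that of the outer and collect terms.
h(0) = 1
h′(0) = 2
h′′(0) = 4
h′′′(0) = 0
Dividing each by k! gives the coefficients c_0, ..., c_3.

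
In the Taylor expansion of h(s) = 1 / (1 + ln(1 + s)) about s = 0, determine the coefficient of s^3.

Use the geometric series for the reciprocal, then substitute.
h(0) = 1
h′(0) = -1
h′′(0) = 3
h′′′(0) = -14
The Taylor polynomial is Σ h^(k)(0)/k! · s^k.

-7/3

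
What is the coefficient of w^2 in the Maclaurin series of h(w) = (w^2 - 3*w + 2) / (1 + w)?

6

Multiply each power in the prefactor through the base expansion.
h(0) = 2
h′(0) = -5
h′′(0) = 12
Dividing each by k! gives the coefficients c_0, ..., c_2.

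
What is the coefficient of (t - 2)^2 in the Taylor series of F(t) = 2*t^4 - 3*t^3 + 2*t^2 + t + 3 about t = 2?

32

Apply the Taylor formula c_k = f^(k)(a)/k!.
[(t - 2)^0] = 21;  [(t - 2)^1] = 37;  [(t - 2)^2] = 32.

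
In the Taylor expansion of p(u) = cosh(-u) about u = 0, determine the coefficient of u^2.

1/2

Compute the successive derivatives at the expansion point and divide by k!.
p(0) = 1
p′(0) = 0
p′′(0) = 1
The Taylor polynomial is Σ p^(k)(0)/k! · u^k.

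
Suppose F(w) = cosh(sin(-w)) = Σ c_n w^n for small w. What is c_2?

Plug the Maclaurin series of the inner function into that of the outer and collect terms.
F(0) = 1
F′(0) = 0
F′′(0) = 1

1/2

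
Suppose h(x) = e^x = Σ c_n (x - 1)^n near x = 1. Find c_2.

h(1) = e
h′(1) = e
h′′(1) = e
Then c_k = h^(k)(1)/k! gives each Taylor coefficient.

e/2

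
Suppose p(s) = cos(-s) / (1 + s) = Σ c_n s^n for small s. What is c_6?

389/720

Take the Cauchy product of the two expansions.
p(0) = 1
p′(0) = -1
p′′(0) = 1
p′′′(0) = -3
p^(4)(0) = 13
p^(5)(0) = -65
p^(6)(0) = 389
So c_6 = p^(6)(0)/6! = 389/720.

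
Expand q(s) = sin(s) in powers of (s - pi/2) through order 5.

Apply the Taylor formula c_k = f^(k)(a)/k!.
q(pi/2) = 1
q′(pi/2) = 0
q′′(pi/2) = -1
q′′′(pi/2) = 0
q^(4)(pi/2) = 1
q^(5)(pi/2) = 0
Then c_k = q^(k)(pi/2)/k! gives each Taylor coefficient.

(s - pi/2)^4/24 - (s - pi/2)^2/2 + 1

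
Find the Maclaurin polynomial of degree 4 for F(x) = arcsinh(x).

-x^3/6 + x

Compute the successive derivatives at the expansion point and divide by k!.
F(0) = 0
F′(0) = 1
F′′(0) = 0
F′′′(0) = -1
F^(4)(0) = 0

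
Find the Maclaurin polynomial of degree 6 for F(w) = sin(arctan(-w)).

Let u equal the inner series; expand the outer function in u and truncate.
F(0) = 0
F′(0) = -1
F′′(0) = 0
F′′′(0) = 3
F^(4)(0) = 0
F^(5)(0) = -45
F^(6)(0) = 0

-3*w^5/8 + w^3/2 - w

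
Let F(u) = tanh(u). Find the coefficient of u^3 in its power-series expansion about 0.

-1/3

F(0) = 0
F′(0) = 1
F′′(0) = 0
F′′′(0) = -2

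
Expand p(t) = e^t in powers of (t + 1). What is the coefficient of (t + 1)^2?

e^(-1)/2

p(-1) = e^(-1)
p′(-1) = e^(-1)
p′′(-1) = e^(-1)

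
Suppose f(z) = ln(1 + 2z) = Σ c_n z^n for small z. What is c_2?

-2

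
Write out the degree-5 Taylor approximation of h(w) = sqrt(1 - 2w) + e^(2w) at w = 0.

-73*w^5/120 + w^4/24 + 5*w^3/6 + 3*w^2/2 + w + 2

Expand each term separately and add.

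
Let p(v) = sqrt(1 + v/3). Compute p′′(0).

-1/36

From the series, [v^2] p = -1/72; multiply by 2! = 2 to get -1/36.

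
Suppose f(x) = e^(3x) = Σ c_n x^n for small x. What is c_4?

27/8

[x^0] = 1;  [x^1] = 3;  [x^2] = 9/2;  [x^3] = 9/2;  [x^4] = 27/8.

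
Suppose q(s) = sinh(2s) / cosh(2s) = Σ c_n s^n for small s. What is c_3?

-8/3

Invert the denominator's series and multiply.
q(0) = 0
q′(0) = 2
q′′(0) = 0
q′′′(0) = -16
The Taylor polynomial is Σ q^(k)(0)/k! · s^k.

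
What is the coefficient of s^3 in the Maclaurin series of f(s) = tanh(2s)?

Differentiate repeatedly and evaluate at the center.
[s^0] = 0;  [s^1] = 2;  [s^2] = 0;  [s^3] = -8/3.

-8/3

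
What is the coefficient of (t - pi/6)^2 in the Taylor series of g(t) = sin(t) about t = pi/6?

Compute the successive derivatives at the expansion point and divide by k!.
g(pi/6) = 1/2
g′(pi/6) = sqrt(3)/2
g′′(pi/6) = -1/2

-1/4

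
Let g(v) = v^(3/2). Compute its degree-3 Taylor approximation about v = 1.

g(1) = 1
g′(1) = 3/2
g′′(1) = 3/4
g′′′(1) = -3/8
The Taylor polynomial is Σ g^(k)(1)/k! · (v - 1)^k.

-(v - 1)^3/16 + 3*(v - 1)^2/8 + 3*(v - 1)/2 + 1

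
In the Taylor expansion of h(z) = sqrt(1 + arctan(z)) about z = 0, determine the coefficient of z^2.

-1/8

Compose series: expand the inner function first, then feed it into the outer expansion.
h(0) = 1
h′(0) = 1/2
h′′(0) = -1/4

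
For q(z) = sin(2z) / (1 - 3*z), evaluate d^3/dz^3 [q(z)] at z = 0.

100

Multiply the numerator's expansion by the denominator's geometric series.
The coefficient of z^3 in the expansion is 50/3, so q′′′(0) = 3! * (50/3) = 100.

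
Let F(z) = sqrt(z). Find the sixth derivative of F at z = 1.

Apply the Taylor formula c_k = f^(k)(a)/k!.
The coefficient of (z - 1)^6 in the expansion is -21/1024, so F^(6)(1) = 6! * (-21/1024) = -945/64.

-945/64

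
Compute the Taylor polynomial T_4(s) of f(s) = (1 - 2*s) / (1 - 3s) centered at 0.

27*s^4 + 9*s^3 + 3*s^2 + s + 1

Multiply each power in the prefactor through the base expansion.
f(0) = 1
f′(0) = 1
f′′(0) = 6
f′′′(0) = 54
f^(4)(0) = 648
Dividing each by k! gives the coefficients c_0, ..., c_4.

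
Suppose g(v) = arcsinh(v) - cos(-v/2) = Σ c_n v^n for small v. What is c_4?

Combine the two series term by term.

-1/384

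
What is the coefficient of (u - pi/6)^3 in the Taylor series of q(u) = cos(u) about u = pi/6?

Apply the Taylor formula c_k = f^(k)(a)/k!.
[(u - pi/6)^0] = sqrt(3)/2;  [(u - pi/6)^1] = -1/2;  [(u - pi/6)^2] = -sqrt(3)/4;  [(u - pi/6)^3] = 1/12.

1/12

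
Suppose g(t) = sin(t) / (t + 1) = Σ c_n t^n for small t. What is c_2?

-1

Use 1/(1 - r) = Σ r^k on the denominator, then take the Cauchy product.
g(0) = 0
g′(0) = 1
g′′(0) = -2
So c_2 = g′′(0)/2! = -1.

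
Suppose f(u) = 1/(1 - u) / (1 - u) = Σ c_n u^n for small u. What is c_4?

Write out both Maclaurin series and multiply, keeping only the needed powers.
f(0) = 1
f′(0) = 2
f′′(0) = 6
f′′′(0) = 24
f^(4)(0) = 120
Then c_k = f^(k)(0)/k! gives each Taylor coefficient.

5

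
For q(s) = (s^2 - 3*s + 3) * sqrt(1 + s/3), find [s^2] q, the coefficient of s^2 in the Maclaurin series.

11/24

Shift and add copies of the series according to the polynomial's terms.
q(0) = 3
q′(0) = -5/2
q′′(0) = 11/12
So c_2 = q′′(0)/2! = 11/24.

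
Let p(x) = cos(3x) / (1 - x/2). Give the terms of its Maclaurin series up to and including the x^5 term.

37*x^5/32 + 37*x^4/16 - 17*x^3/8 - 17*x^2/4 + x/2 + 1

Write out both Maclaurin series and multiply, keeping only the needed powers.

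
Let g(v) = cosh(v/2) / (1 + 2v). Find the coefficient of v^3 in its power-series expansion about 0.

-33/4

Write out both Maclaurin series and multiply, keeping only the needed powers.
g(0) = 1
g′(0) = -2
g′′(0) = 33/4
g′′′(0) = -99/2
Dividing each by k! gives the coefficients c_0, ..., c_3.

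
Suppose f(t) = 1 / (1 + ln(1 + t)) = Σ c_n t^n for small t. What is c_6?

3289/360

Write 1/(1+u) = 1 - u + u^2 - u^3 + ... and substitute the series for u.
[t^0] = 1;  [t^1] = -1;  [t^2] = 3/2;  [t^3] = -7/3;  [t^4] = 11/3;  [t^5] = -347/60;  [t^6] = 3289/360.
So c_6 = f^(6)(0)/6! = 3289/360.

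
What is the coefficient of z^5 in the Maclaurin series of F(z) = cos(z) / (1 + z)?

-13/24

Write out both Maclaurin series and multiply, keeping only the needed powers.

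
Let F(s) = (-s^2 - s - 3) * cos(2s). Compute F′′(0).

10

Distribute the polynomial across the series and collect like powers.
The coefficient of s^2 in the expansion is 5, so F′′(0) = 2! * (5) = 10.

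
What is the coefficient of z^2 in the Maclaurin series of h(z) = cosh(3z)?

9/2

h(0) = 1
h′(0) = 0
h′′(0) = 9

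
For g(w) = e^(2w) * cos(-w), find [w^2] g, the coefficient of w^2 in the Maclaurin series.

3/2

Multiply the two series term by term and collect like powers.
g(0) = 1
g′(0) = 2
g′′(0) = 3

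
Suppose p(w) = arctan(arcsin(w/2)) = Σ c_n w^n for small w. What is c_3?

-1/48

Plug the Maclaurin series of the inner function into that of the outer and collect terms.
[w^0] = 0;  [w^1] = 1/2;  [w^2] = 0;  [w^3] = -1/48.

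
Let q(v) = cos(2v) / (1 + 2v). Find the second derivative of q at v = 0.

Write out both Maclaurin series and multiply, keeping only the needed powers.
From the series, [v^2] q = 2; multiply by 2! = 2 to get 4.

4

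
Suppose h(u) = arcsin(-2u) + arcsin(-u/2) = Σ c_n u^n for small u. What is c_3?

Combine the two series term by term.
So c_3 = h′′′(0)/3! = -65/48.

-65/48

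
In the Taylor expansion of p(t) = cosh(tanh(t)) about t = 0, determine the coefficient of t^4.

-7/24

Compose series: expand the inner function first, then feed it into the outer expansion.
p(0) = 1
p′(0) = 0
p′′(0) = 1
p′′′(0) = 0
p^(4)(0) = -7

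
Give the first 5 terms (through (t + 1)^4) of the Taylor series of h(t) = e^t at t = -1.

h(-1) = e^(-1)
h′(-1) = e^(-1)
h′′(-1) = e^(-1)
h′′′(-1) = e^(-1)
h^(4)(-1) = e^(-1)
The Taylor polynomial is Σ h^(k)(-1)/k! · (t + 1)^k.

(t + 1)^4*e^(-1)/24 + (t + 1)^3*e^(-1)/6 + (t + 1)^2*e^(-1)/2 + (t + 1)*e^(-1) + e^(-1)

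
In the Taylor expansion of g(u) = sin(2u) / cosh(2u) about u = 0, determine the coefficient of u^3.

-16/3

Invert the denominator's series and multiply.
g(0) = 0
g′(0) = 2
g′′(0) = 0
g′′′(0) = -32
Then c_k = g^(k)(0)/k! gives each Taylor coefficient.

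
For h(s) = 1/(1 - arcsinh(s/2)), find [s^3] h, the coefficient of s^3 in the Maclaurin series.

Let u equal the inner series; expand the outer function in u and truncate.
h(0) = 1
h′(0) = 1/2
h′′(0) = 1/2
h′′′(0) = 5/8
Dividing each by k! gives the coefficients c_0, ..., c_3.

5/48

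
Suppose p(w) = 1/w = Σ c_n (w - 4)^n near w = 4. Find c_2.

1/64

Compute the successive derivatives at the expansion point and divide by k!.
p(4) = 1/4
p′(4) = -1/16
p′′(4) = 1/32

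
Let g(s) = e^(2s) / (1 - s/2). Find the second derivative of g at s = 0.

Write out both Maclaurin series and multiply, keeping only the needed powers.
The coefficient of s^2 in the expansion is 13/4, so g′′(0) = 2! * (13/4) = 13/2.

13/2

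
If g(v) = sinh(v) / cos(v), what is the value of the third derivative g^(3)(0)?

Invert the denominator's series and multiply.
The coefficient of v^3 in the expansion is 2/3, so g′′′(0) = 3! * (2/3) = 4.

4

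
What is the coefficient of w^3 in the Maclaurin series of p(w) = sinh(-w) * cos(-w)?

1/3

Expand each factor separately, then convolve coefficients.
p(0) = 0
p′(0) = -1
p′′(0) = 0
p′′′(0) = 2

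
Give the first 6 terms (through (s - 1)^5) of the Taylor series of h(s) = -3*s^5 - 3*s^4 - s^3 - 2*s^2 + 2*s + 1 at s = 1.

-3*(s - 1)^5 - 18*(s - 1)^4 - 43*(s - 1)^3 - 53*(s - 1)^2 - 32*(s - 1) - 6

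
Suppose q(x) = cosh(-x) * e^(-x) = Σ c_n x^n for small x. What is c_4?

Expand each factor separately, then convolve coefficients.
q(0) = 1
q′(0) = -1
q′′(0) = 2
q′′′(0) = -4
q^(4)(0) = 8
Dividing each by k! gives the coefficients c_0, ..., c_4.

1/3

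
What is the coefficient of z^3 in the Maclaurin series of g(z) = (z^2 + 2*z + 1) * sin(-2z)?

-2/3

Shift and add copies of the series according to the polynomial's terms.
[z^0] = 0;  [z^1] = -2;  [z^2] = -4;  [z^3] = -2/3.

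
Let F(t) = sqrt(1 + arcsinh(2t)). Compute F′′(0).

-1

Let u equal the inner series; expand the outer function in u and truncate.
The coefficient of t^2 in the expansion is -1/2, so F′′(0) = 2! * (-1/2) = -1.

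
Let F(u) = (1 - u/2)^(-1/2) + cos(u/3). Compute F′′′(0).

15/64

Expand each term separately and add.
From the series, [u^3] F = 5/128; multiply by 3! = 6 to get 15/64.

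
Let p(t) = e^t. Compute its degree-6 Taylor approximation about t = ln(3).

(t - ln(3))^6/240 + (t - ln(3))^5/40 + (t - ln(3))^4/8 + (t - ln(3))^3/2 + 3*(t - ln(3))^2/2 + 3*(t - ln(3)) + 3

p(ln(3)) = 3
p′(ln(3)) = 3
p′′(ln(3)) = 3
p′′′(ln(3)) = 3
p^(4)(ln(3)) = 3
p^(5)(ln(3)) = 3
p^(6)(ln(3)) = 3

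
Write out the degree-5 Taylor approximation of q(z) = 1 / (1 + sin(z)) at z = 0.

-61*z^5/120 + 2*z^4/3 - 5*z^3/6 + z^2 - z + 1

Expand as Σ (-1)^k u^k with u equal to the inner function's series.
q(0) = 1
q′(0) = -1
q′′(0) = 2
q′′′(0) = -5
q^(4)(0) = 16
q^(5)(0) = -61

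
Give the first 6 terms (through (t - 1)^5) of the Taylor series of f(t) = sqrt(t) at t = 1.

7*(t - 1)^5/256 - 5*(t - 1)^4/128 + (t - 1)^3/16 - (t - 1)^2/8 + (t - 1)/2 + 1

[(t - 1)^0] = 1;  [(t - 1)^1] = 1/2;  [(t - 1)^2] = -1/8;  [(t - 1)^3] = 1/16;  [(t - 1)^4] = -5/128;  [(t - 1)^5] = 7/256.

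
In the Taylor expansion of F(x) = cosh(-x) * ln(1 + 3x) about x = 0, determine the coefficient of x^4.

-45/2

Multiply the two series term by term and collect like powers.
F(0) = 0
F′(0) = 3
F′′(0) = -9
F′′′(0) = 63
F^(4)(0) = -540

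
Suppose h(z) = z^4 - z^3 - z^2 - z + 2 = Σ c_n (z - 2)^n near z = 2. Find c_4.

1

h(2) = 4
h′(2) = 15
h′′(2) = 34
h′′′(2) = 42
h^(4)(2) = 24
Then c_k = h^(k)(2)/k! gives each Taylor coefficient.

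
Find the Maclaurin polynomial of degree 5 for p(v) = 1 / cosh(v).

5*v^4/24 - v^2/2 + 1

Write the quotient as an unknown series and match coefficients against numerator = denominator · series.
p(0) = 1
p′(0) = 0
p′′(0) = -1
p′′′(0) = 0
p^(4)(0) = 5
p^(5)(0) = 0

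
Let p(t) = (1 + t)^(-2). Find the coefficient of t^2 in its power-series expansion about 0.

3

Compute the successive derivatives at the expansion point and divide by k!.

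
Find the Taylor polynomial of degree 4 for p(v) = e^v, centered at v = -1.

(v + 1)^4*e^(-1)/24 + (v + 1)^3*e^(-1)/6 + (v + 1)^2*e^(-1)/2 + (v + 1)*e^(-1) + e^(-1)

Differentiate repeatedly and evaluate at the center.
p(-1) = e^(-1)
p′(-1) = e^(-1)
p′′(-1) = e^(-1)
p′′′(-1) = e^(-1)
p^(4)(-1) = e^(-1)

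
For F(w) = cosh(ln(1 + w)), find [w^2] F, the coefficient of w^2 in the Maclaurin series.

Substitute the inner expansion into the outer series and collect powers.
So c_2 = F′′(0)/2! = 1/2.

1/2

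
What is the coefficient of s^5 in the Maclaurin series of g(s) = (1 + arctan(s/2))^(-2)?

Substitute the inner expansion into the outer series and collect powers.
g(0) = 1
g′(0) = -1
g′′(0) = 3/2
g′′′(0) = -5/2
g^(4)(0) = 9/2
g^(5)(0) = -9

-3/40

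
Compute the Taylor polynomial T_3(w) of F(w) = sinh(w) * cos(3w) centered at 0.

-13*w^3/3 + w

Multiply the two series term by term and collect like powers.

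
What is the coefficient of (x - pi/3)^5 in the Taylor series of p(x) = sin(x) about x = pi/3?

1/240

Use the known series and substitute for the argument.
[(x - pi/3)^0] = sqrt(3)/2;  [(x - pi/3)^1] = 1/2;  [(x - pi/3)^2] = -sqrt(3)/4;  [(x - pi/3)^3] = -1/12;  [(x - pi/3)^4] = sqrt(3)/48;  [(x - pi/3)^5] = 1/240.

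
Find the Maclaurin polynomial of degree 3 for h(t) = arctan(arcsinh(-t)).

t^3/2 - t

Compose series: expand the inner function first, then feed it into the outer expansion.
h(0) = 0
h′(0) = -1
h′′(0) = 0
h′′′(0) = 3
Dividing each by k! gives the coefficients c_0, ..., c_3.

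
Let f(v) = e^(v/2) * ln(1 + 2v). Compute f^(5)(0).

Write out both Maclaurin series and multiply, keeping only the needed powers.
From the series, [v^5] f = 1503/320; multiply by 5! = 120 to get 4509/8.

4509/8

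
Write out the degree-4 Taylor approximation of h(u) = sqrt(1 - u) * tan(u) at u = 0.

Expand each factor separately, then convolve coefficients.
h(0) = 0
h′(0) = 1
h′′(0) = -1
h′′′(0) = 5/4
h^(4)(0) = -11/2
Dividing each by k! gives the coefficients c_0, ..., c_4.

-11*u^4/48 + 5*u^3/24 - u^2/2 + u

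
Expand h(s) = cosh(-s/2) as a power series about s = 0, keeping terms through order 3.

s^2/8 + 1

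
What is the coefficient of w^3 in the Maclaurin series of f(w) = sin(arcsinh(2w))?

-8/3

Let u equal the inner series; expand the outer function in u and truncate.
So c_3 = f′′′(0)/3! = -8/3.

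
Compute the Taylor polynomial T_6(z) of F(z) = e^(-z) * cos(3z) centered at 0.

22*z^6/45 - 79*z^5/30 + 7*z^4/6 + 13*z^3/3 - 4*z^2 - z + 1

Take the Cauchy product of the two expansions.
F(0) = 1
F′(0) = -1
F′′(0) = -8
F′′′(0) = 26
F^(4)(0) = 28
F^(5)(0) = -316
F^(6)(0) = 352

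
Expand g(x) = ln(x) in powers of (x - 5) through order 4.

-(x - 5)^4/2500 + (x - 5)^3/375 - (x - 5)^2/50 + (x - 5)/5 + ln(5)

g(5) = ln(5)
g′(5) = 1/5
g′′(5) = -1/25
g′′′(5) = 2/125
g^(4)(5) = -6/625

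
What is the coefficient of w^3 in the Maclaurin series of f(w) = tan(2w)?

f(0) = 0
f′(0) = 2
f′′(0) = 0
f′′′(0) = 16
So c_3 = f′′′(0)/3! = 8/3.

8/3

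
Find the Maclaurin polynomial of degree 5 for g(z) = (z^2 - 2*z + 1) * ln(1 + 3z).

Distribute the polynomial across the series and collect like powers.
[z^0] = 0;  [z^1] = 3;  [z^2] = -21/2;  [z^3] = 21;  [z^4] = -171/4;  [z^5] = 981/10.

981*z^5/10 - 171*z^4/4 + 21*z^3 - 21*z^2/2 + 3*z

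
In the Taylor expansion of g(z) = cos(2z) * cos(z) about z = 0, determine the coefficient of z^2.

-5/2

Write out both Maclaurin series and multiply, keeping only the needed powers.
g(0) = 1
g′(0) = 0
g′′(0) = -5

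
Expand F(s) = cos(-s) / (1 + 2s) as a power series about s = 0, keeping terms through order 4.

Multiply the two series term by term and collect like powers.
F(0) = 1
F′(0) = -2
F′′(0) = 7
F′′′(0) = -42
F^(4)(0) = 337
Then c_k = F^(k)(0)/k! gives each Taylor coefficient.

337*s^4/24 - 7*s^3 + 7*s^2/2 - 2*s + 1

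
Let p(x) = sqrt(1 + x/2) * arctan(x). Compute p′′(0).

Write out both Maclaurin series and multiply, keeping only the needed powers.
The coefficient of x^2 in the expansion is 1/4, so p′′(0) = 2! * (1/4) = 1/2.

1/2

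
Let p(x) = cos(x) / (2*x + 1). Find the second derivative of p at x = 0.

7

Multiply the numerator's expansion by the denominator's geometric series.
From the series, [x^2] p = 7/2; multiply by 2! = 2 to get 7.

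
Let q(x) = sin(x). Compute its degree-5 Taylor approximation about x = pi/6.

sqrt(3)*(x - pi/6)^5/240 + (x - pi/6)^4/48 - sqrt(3)*(x - pi/6)^3/12 - (x - pi/6)^2/4 + sqrt(3)*(x - pi/6)/2 + 1/2

[(x - pi/6)^0] = 1/2;  [(x - pi/6)^1] = sqrt(3)/2;  [(x - pi/6)^2] = -1/4;  [(x - pi/6)^3] = -sqrt(3)/12;  [(x - pi/6)^4] = 1/48;  [(x - pi/6)^5] = sqrt(3)/240.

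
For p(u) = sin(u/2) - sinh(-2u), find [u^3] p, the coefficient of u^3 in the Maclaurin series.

Add the two expansions coefficient-wise.
p(0) = 0
p′(0) = 5/2
p′′(0) = 0
p′′′(0) = 63/8
Then c_k = p^(k)(0)/k! gives each Taylor coefficient.

21/16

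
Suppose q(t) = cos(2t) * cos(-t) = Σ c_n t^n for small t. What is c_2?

-5/2

Expand each factor separately, then convolve coefficients.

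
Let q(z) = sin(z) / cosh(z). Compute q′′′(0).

-4

Divide the numerator series by the denominator series (power-series long division).
The coefficient of z^3 in the expansion is -2/3, so q′′′(0) = 3! * (-2/3) = -4.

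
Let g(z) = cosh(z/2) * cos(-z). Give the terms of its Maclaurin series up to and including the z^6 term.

13*z^6/5120 - 7*z^4/384 - 3*z^2/8 + 1

Write out both Maclaurin series and multiply, keeping only the needed powers.
[z^0] = 1;  [z^1] = 0;  [z^2] = -3/8;  [z^3] = 0;  [z^4] = -7/384;  [z^5] = 0;  [z^6] = 13/5120.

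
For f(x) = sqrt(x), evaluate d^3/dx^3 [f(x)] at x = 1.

3/8

Differentiate repeatedly and evaluate at the center.
The coefficient of (x - 1)^3 in the expansion is 1/16, so f′′′(1) = 3! * (1/16) = 3/8.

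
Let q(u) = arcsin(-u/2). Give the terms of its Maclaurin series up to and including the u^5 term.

-3*u^5/1280 - u^3/48 - u/2

q(0) = 0
q′(0) = -1/2
q′′(0) = 0
q′′′(0) = -1/8
q^(4)(0) = 0
q^(5)(0) = -9/32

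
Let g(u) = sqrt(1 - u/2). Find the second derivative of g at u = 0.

Apply the Taylor formula c_k = f^(k)(a)/k!.
From the series, [u^2] g = -1/32; multiply by 2! = 2 to get -1/16.

-1/16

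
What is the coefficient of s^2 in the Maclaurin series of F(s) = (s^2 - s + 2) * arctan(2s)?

Distribute the polynomial across the series and collect like powers.
F(0) = 0
F′(0) = 4
F′′(0) = -4

-2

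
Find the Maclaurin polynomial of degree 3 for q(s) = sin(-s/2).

s^3/48 - s/2

q(0) = 0
q′(0) = -1/2
q′′(0) = 0
q′′′(0) = 1/8
Then c_k = q^(k)(0)/k! gives each Taylor coefficient.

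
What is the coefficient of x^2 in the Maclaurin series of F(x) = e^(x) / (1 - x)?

Expand 1/(denominator) as a geometric series and multiply by the numerator's series.
F(0) = 1
F′(0) = 2
F′′(0) = 5
So c_2 = F′′(0)/2! = 5/2.

5/2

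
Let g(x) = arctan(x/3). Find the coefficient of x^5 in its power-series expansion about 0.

1/1215

Apply the Taylor formula c_k = f^(k)(a)/k!.
g(0) = 0
g′(0) = 1/3
g′′(0) = 0
g′′′(0) = -2/27
g^(4)(0) = 0
g^(5)(0) = 8/81
Dividing each by k! gives the coefficients c_0, ..., c_5.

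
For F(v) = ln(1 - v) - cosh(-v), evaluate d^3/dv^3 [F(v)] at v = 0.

Combine the two series term by term.
The coefficient of v^3 in the expansion is -1/3, so F′′′(0) = 3! * (-1/3) = -2.

-2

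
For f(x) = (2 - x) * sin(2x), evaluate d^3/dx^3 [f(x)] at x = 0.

-16

Multiply each power in the prefactor through the base expansion.
From the series, [x^3] f = -8/3; multiply by 3! = 6 to get -16.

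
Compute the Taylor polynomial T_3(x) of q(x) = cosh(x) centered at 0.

x^2/2 + 1

Apply the Taylor formula c_k = f^(k)(a)/k!.
[x^0] = 1;  [x^1] = 0;  [x^2] = 1/2;  [x^3] = 0.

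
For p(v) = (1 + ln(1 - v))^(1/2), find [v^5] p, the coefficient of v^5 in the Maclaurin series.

-1609/3840

Substitute the inner expansion into the outer series and collect powers.
p(0) = 1
p′(0) = -1/2
p′′(0) = -3/4
p′′′(0) = -17/8
p^(4)(0) = -143/16
p^(5)(0) = -1609/32
Then c_k = p^(k)(0)/k! gives each Taylor coefficient.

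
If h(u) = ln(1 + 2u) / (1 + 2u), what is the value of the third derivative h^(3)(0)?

88

Write out both Maclaurin series and multiply, keeping only the needed powers.
The coefficient of u^3 in the expansion is 44/3, so h′′′(0) = 3! * (44/3) = 88.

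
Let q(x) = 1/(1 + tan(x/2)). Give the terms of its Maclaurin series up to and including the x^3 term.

Let u equal the inner series; expand the outer function in u and truncate.
[x^0] = 1;  [x^1] = -1/2;  [x^2] = 1/4;  [x^3] = -1/6.

-x^3/6 + x^2/4 - x/2 + 1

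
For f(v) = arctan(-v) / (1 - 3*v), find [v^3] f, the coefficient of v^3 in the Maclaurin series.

-26/3

Multiply the numerator's expansion by the denominator's geometric series.
[v^0] = 0;  [v^1] = -1;  [v^2] = -3;  [v^3] = -26/3.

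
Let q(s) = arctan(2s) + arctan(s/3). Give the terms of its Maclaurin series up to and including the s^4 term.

Add the two expansions coefficient-wise.
q(0) = 0
q′(0) = 7/3
q′′(0) = 0
q′′′(0) = -434/27
q^(4)(0) = 0
Then c_k = q^(k)(0)/k! gives each Taylor coefficient.

-217*s^3/81 + 7*s/3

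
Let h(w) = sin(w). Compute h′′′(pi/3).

-1/2

The coefficient of (w - pi/3)^3 in the expansion is -1/12, so h′′′(pi/3) = 3! * (-1/12) = -1/2.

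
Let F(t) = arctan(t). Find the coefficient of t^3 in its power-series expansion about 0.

Use the known series and substitute for the argument.
F(0) = 0
F′(0) = 1
F′′(0) = 0
F′′′(0) = -2
The Taylor polynomial is Σ F^(k)(0)/k! · t^k.

-1/3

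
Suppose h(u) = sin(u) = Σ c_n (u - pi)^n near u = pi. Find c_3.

h(pi) = 0
h′(pi) = -1
h′′(pi) = 0
h′′′(pi) = 1

1/6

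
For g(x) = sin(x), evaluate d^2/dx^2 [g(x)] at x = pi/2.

The coefficient of (x - pi/2)^2 in the expansion is -1/2, so g′′(pi/2) = 2! * (-1/2) = -1.

-1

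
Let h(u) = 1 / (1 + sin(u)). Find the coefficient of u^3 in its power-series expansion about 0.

Expand as Σ (-1)^k u^k with u equal to the inner function's series.
h(0) = 1
h′(0) = -1
h′′(0) = 2
h′′′(0) = -5
So c_3 = h′′′(0)/3! = -5/6.

-5/6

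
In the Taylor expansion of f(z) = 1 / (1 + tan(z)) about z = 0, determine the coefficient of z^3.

Expand as Σ (-1)^k u^k with u equal to the inner function's series.
[z^0] = 1;  [z^1] = -1;  [z^2] = 1;  [z^3] = -4/3.

-4/3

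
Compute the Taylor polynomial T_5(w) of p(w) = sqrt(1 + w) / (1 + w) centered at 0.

Write out both Maclaurin series and multiply, keeping only the needed powers.
[w^0] = 1;  [w^1] = -1/2;  [w^2] = 3/8;  [w^3] = -5/16;  [w^4] = 35/128;  [w^5] = -63/256.

-63*w^5/256 + 35*w^4/128 - 5*w^3/16 + 3*w^2/8 - w/2 + 1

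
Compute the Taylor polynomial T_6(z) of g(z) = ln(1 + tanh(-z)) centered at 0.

Compose series: expand the inner function first, then feed it into the outer expansion.
g(0) = 0
g′(0) = -1
g′′(0) = -1
g′′′(0) = 0
g^(4)(0) = 2
g^(5)(0) = 0
g^(6)(0) = -16

-z^6/45 + z^4/12 - z^2/2 - z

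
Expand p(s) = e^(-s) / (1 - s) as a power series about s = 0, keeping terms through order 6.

Expand 1/(denominator) as a geometric series and multiply by the numerator's series.
p(0) = 1
p′(0) = 0
p′′(0) = 1
p′′′(0) = 2
p^(4)(0) = 9
p^(5)(0) = 44
p^(6)(0) = 265

53*s^6/144 + 11*s^5/30 + 3*s^4/8 + s^3/3 + s^2/2 + 1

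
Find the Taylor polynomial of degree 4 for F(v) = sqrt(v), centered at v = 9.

[(v - 9)^0] = 3;  [(v - 9)^1] = 1/6;  [(v - 9)^2] = -1/216;  [(v - 9)^3] = 1/3888;  [(v - 9)^4] = -5/279936.

-5*(v - 9)^4/279936 + (v - 9)^3/3888 - (v - 9)^2/216 + (v - 9)/6 + 3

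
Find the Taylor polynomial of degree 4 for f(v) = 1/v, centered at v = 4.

(v - 4)^4/1024 - (v - 4)^3/256 + (v - 4)^2/64 - (v - 4)/16 + 1/4

Compute the successive derivatives at the expansion point and divide by k!.
f(4) = 1/4
f′(4) = -1/16
f′′(4) = 1/32
f′′′(4) = -3/128
f^(4)(4) = 3/128
Then c_k = f^(k)(4)/k! gives each Taylor coefficient.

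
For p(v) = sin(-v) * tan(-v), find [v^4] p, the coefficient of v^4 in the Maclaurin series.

Write out both Maclaurin series and multiply, keeping only the needed powers.

1/6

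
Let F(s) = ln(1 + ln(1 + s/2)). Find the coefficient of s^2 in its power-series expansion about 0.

Let u equal the inner series; expand the outer function in u and truncate.
[s^0] = 0;  [s^1] = 1/2;  [s^2] = -1/4.

-1/4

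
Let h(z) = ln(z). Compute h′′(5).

-1/25

From the series, [(z - 5)^2] h = -1/50; multiply by 2! = 2 to get -1/25.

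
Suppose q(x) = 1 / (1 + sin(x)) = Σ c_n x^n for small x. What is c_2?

1

Expand as Σ (-1)^k u^k with u equal to the inner function's series.
So c_2 = q′′(0)/2! = 1.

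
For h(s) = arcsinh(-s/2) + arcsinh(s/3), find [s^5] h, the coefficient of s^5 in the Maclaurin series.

Combine the two series term by term.

-211/103680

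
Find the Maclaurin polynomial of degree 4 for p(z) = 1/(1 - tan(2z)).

Plug the Maclaurin series of the inner function into that of the outer and collect terms.

80*z^4/3 + 32*z^3/3 + 4*z^2 + 2*z + 1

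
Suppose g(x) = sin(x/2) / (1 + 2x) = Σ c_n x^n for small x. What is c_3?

95/48

Expand each factor separately, then convolve coefficients.
g(0) = 0
g′(0) = 1/2
g′′(0) = -2
g′′′(0) = 95/8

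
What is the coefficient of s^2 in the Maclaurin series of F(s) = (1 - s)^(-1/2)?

Differentiate repeatedly and evaluate at the center.
F(0) = 1
F′(0) = 1/2
F′′(0) = 3/4
So c_2 = F′′(0)/2! = 3/8.

3/8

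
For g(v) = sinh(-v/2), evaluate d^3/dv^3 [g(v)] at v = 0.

-1/8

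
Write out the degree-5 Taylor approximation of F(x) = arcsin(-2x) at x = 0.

F(0) = 0
F′(0) = -2
F′′(0) = 0
F′′′(0) = -8
F^(4)(0) = 0
F^(5)(0) = -288
Then c_k = F^(k)(0)/k! gives each Taylor coefficient.

-12*x^5/5 - 4*x^3/3 - 2*x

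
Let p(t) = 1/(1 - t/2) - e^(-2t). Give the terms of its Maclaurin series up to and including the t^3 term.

Expand each term separately and add.
[t^0] = 0;  [t^1] = 5/2;  [t^2] = -7/4;  [t^3] = 35/24.

35*t^3/24 - 7*t^2/4 + 5*t/2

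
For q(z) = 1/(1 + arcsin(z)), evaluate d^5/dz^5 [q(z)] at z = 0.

Let u equal the inner series; expand the outer function in u and truncate.
The coefficient of z^5 in the expansion is -63/40, so q^(5)(0) = 5! * (-63/40) = -189.

-189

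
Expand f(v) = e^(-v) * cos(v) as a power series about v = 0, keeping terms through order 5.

Take the Cauchy product of the two expansions.

v^5/30 - v^4/6 + v^3/3 - v + 1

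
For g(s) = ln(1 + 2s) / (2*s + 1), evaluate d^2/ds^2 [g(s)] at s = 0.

-12

Multiply the numerator's expansion by the denominator's geometric series.
The coefficient of s^2 in the expansion is -6, so g′′(0) = 2! * (-6) = -12.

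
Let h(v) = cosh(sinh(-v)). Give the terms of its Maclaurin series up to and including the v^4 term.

5*v^4/24 + v^2/2 + 1

Plug the Maclaurin series of the inner function into that of the outer and collect terms.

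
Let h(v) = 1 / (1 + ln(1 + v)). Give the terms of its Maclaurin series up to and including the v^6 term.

3289*v^6/360 - 347*v^5/60 + 11*v^4/3 - 7*v^3/3 + 3*v^2/2 - v + 1

Expand as Σ (-1)^k u^k with u equal to the inner function's series.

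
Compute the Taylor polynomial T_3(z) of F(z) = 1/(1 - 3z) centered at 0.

27*z^3 + 9*z^2 + 3*z + 1

[z^0] = 1;  [z^1] = 3;  [z^2] = 9;  [z^3] = 27.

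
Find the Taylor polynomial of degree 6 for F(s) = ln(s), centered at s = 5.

[(s - 5)^0] = ln(5);  [(s - 5)^1] = 1/5;  [(s - 5)^2] = -1/50;  [(s - 5)^3] = 1/375;  [(s - 5)^4] = -1/2500;  [(s - 5)^5] = 1/15625;  [(s - 5)^6] = -1/93750.

-(s - 5)^6/93750 + (s - 5)^5/15625 - (s - 5)^4/2500 + (s - 5)^3/375 - (s - 5)^2/50 + (s - 5)/5 + ln(5)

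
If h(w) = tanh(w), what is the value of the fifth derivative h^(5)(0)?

16

The coefficient of w^5 in the expansion is 2/15, so h^(5)(0) = 5! * (2/15) = 16.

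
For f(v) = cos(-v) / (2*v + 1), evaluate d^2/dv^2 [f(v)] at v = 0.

Expand 1/(denominator) as a geometric series and multiply by the numerator's series.
From the series, [v^2] f = 7/2; multiply by 2! = 2 to get 7.

7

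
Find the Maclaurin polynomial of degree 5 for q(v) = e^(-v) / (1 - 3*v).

10447*v^5/60 + 1393*v^4/24 + 58*v^3/3 + 13*v^2/2 + 2*v + 1

Multiply the numerator's expansion by the denominator's geometric series.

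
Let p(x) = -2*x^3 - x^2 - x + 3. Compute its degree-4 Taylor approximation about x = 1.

-2*(x - 1)^3 - 7*(x - 1)^2 - 9*(x - 1) - 1

[(x - 1)^0] = -1;  [(x - 1)^1] = -9;  [(x - 1)^2] = -7;  [(x - 1)^3] = -2;  [(x - 1)^4] = 0.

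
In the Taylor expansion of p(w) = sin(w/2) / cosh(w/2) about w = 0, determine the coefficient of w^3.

Divide the numerator series by the denominator series (power-series long division).
p(0) = 0
p′(0) = 1/2
p′′(0) = 0
p′′′(0) = -1/2
So c_3 = p′′′(0)/3! = -1/12.

-1/12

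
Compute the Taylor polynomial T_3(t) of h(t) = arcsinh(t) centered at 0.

-t^3/6 + t

h(0) = 0
h′(0) = 1
h′′(0) = 0
h′′′(0) = -1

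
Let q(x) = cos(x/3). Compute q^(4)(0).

1/81

The coefficient of x^4 in the expansion is 1/1944, so q^(4)(0) = 4! * (1/1944) = 1/81.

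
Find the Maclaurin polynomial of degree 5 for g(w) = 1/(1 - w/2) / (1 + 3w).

Write out both Maclaurin series and multiply, keeping only the needed powers.
[w^0] = 1;  [w^1] = -5/2;  [w^2] = 31/4;  [w^3] = -185/8;  [w^4] = 1111/16;  [w^5] = -6665/32.

-6665*w^5/32 + 1111*w^4/16 - 185*w^3/8 + 31*w^2/4 - 5*w/2 + 1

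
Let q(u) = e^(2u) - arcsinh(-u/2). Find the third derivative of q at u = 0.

Combine the two series term by term.
The coefficient of u^3 in the expansion is 21/16, so q′′′(0) = 3! * (21/16) = 63/8.

63/8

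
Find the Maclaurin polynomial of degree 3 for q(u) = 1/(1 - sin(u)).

Substitute the inner expansion into the outer series and collect powers.
q(0) = 1
q′(0) = 1
q′′(0) = 2
q′′′(0) = 5

5*u^3/6 + u^2 + u + 1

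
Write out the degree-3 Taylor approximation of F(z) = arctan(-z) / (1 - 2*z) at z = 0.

Use 1/(1 - r) = Σ r^k on the denominator, then take the Cauchy product.
[z^0] = 0;  [z^1] = -1;  [z^2] = -2;  [z^3] = -11/3.

-11*z^3/3 - 2*z^2 - z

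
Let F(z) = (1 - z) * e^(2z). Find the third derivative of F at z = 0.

Multiply each power in the prefactor through the base expansion.
From the series, [z^3] F = -2/3; multiply by 3! = 6 to get -4.

-4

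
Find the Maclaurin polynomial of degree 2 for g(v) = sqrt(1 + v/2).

-v^2/32 + v/4 + 1

[v^0] = 1;  [v^1] = 1/4;  [v^2] = -1/32.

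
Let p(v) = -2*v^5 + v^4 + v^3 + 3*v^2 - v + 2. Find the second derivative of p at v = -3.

1176

From the series, [(v + 3)^2] p = 588; multiply by 2! = 2 to get 1176.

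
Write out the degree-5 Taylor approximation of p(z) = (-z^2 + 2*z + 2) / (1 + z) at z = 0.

Distribute the polynomial across the series and collect like powers.

z^5 - z^4 + z^3 - z^2 + 2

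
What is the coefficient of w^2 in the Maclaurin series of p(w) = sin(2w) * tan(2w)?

4

Write out both Maclaurin series and multiply, keeping only the needed powers.
p(0) = 0
p′(0) = 0
p′′(0) = 8
Dividing each by k! gives the coefficients c_0, ..., c_2.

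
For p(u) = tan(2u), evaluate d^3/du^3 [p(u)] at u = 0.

16

Compute the successive derivatives at the expansion point and divide by k!.
The coefficient of u^3 in the expansion is 8/3, so p′′′(0) = 3! * (8/3) = 16.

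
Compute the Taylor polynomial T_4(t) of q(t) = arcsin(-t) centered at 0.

-t^3/6 - t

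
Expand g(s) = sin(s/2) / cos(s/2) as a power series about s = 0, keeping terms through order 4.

s^3/24 + s/2

Write the quotient as an unknown series and match coefficients against numerator = denominator · series.
g(0) = 0
g′(0) = 1/2
g′′(0) = 0
g′′′(0) = 1/4
g^(4)(0) = 0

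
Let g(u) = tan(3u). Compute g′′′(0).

54

Differentiate repeatedly and evaluate at the center.
The coefficient of u^3 in the expansion is 9, so g′′′(0) = 3! * (9) = 54.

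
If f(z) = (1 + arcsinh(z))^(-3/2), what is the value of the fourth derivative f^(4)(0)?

705/16

Plug the Maclaurin series of the inner function into that of the outer and collect terms.
From the series, [z^4] f = 235/128; multiply by 4! = 24 to get 705/16.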